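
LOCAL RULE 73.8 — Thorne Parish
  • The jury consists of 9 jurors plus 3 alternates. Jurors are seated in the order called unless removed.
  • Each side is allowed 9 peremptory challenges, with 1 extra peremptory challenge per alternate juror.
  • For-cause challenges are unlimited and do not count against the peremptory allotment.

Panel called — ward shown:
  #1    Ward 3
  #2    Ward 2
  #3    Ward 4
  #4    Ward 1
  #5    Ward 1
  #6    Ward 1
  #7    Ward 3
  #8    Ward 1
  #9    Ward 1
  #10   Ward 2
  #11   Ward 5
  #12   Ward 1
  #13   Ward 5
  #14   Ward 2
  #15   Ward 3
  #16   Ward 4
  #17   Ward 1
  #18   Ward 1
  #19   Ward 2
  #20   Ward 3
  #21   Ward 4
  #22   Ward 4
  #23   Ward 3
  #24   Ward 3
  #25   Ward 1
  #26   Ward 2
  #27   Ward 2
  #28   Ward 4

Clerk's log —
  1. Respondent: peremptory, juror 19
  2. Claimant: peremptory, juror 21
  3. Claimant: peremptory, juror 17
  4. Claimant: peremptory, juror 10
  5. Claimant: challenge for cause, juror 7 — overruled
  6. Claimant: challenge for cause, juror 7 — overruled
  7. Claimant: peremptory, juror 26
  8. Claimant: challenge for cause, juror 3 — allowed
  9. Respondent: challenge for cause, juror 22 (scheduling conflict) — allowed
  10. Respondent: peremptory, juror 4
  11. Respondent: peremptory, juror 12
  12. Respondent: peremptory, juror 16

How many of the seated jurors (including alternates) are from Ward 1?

5

Removed: #3, #4, #10, #12, #16, #17, #19, #21, #22, #26.
Seated (12 incl. alternates): #1, #2, #5, #6, #7, #8, #9, #11, #13, #14, #15, #18.
Of those, in Ward 1: #5, #6, #8, #9, #18 → 5.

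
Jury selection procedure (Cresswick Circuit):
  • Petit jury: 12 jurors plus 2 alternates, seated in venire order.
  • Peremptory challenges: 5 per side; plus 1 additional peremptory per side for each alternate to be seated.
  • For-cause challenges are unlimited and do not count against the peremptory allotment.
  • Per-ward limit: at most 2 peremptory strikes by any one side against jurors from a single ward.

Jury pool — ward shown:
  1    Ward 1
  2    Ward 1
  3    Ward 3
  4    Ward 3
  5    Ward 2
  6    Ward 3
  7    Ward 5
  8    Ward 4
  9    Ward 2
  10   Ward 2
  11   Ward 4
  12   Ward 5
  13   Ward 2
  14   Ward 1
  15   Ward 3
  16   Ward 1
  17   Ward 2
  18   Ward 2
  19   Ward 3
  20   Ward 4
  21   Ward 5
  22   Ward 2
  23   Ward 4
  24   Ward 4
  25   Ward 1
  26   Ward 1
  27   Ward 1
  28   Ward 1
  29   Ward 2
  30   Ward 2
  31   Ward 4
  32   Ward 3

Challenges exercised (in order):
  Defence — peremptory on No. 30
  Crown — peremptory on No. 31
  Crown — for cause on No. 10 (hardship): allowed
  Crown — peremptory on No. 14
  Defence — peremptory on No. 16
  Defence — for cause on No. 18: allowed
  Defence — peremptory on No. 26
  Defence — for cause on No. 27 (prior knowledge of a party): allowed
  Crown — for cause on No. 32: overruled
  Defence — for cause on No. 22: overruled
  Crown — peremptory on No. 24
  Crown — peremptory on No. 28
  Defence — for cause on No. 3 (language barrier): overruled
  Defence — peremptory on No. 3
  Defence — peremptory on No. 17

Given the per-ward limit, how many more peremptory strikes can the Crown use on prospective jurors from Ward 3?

2

Crown peremptories so far: #31, #14, #24, #28 — 4 of 7 used, 3 left overall.
Against Ward 3: none yet — per-ward cap 2 leaves 2.
Binding limit: min(3, 2) = 2.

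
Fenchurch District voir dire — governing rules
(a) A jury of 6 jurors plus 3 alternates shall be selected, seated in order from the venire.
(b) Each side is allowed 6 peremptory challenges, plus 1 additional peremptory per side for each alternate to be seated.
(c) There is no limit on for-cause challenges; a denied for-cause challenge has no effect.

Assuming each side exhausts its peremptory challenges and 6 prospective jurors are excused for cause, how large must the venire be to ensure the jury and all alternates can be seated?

33

Seats to fill: 6 + 3 alternates = 9.
Peremptories: 6 + 1×3 = 9 per side × 2 sides = 18.
For-cause removals: 6.
Minimum venire: 9 + 18 + 6 = 33.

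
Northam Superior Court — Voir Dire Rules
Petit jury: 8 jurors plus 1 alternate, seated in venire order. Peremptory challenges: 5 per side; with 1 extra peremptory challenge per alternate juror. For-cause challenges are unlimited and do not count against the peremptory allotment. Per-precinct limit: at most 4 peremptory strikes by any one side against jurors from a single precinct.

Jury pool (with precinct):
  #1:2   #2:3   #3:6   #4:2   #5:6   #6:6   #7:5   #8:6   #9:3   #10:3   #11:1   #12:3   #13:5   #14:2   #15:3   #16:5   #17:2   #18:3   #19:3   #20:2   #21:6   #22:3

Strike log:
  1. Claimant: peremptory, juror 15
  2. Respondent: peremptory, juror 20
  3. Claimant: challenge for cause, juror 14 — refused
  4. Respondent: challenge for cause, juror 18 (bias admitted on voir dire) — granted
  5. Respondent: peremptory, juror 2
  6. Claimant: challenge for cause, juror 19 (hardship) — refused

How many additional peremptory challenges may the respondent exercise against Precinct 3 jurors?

3

Respondent peremptories so far: #20, #2 — 2 of 6 used, 4 left overall.
Against Precinct 3: #2 — 1 used; per-precinct cap 4 leaves 3.
Binding limit: min(4, 3) = 3.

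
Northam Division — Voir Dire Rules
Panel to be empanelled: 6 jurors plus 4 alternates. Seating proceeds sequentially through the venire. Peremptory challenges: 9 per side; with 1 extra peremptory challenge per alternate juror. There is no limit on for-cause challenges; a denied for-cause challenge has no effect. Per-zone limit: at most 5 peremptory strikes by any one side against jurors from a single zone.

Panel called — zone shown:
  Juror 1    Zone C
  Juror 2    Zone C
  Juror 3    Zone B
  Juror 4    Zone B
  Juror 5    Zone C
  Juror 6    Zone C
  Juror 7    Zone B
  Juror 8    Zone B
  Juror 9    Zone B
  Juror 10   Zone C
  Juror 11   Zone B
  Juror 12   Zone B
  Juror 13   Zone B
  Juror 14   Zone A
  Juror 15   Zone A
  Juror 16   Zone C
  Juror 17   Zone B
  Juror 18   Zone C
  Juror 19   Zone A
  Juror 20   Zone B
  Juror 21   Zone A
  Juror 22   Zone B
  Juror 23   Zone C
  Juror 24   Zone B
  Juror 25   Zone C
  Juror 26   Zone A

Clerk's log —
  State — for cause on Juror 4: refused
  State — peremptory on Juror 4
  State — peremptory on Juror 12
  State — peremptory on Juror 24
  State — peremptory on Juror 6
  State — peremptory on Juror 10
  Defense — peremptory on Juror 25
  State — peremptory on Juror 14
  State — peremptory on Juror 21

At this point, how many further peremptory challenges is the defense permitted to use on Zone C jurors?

Defense peremptories so far: #25 — 1 of 13 used, 12 left overall.
Against Zone C: #25 — 1 used; per-zone cap 5 leaves 4.
Binding limit: min(12, 4) = 4.

4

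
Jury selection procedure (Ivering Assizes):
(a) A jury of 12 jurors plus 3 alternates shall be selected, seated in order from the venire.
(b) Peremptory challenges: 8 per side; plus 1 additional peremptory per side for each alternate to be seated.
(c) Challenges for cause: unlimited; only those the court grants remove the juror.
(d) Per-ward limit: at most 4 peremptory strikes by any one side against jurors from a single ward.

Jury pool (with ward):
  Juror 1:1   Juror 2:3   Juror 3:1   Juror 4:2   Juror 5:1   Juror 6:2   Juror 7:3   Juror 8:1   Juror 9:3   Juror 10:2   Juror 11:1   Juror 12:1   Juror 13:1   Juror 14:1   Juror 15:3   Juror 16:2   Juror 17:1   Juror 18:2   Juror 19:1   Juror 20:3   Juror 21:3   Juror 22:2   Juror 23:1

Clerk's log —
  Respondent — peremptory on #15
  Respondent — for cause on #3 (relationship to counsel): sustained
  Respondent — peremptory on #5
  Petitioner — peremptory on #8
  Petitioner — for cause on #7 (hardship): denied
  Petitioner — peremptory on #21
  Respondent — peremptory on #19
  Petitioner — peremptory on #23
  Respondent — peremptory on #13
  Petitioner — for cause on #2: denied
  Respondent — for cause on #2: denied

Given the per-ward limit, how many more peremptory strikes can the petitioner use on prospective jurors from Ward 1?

2

Petitioner peremptories so far: #8, #21, #23 — 3 of 11 used, 8 left overall.
Against Ward 1: #8, #23 — 2 used; per-ward cap 4 leaves 2.
Binding limit: min(8, 2) = 2.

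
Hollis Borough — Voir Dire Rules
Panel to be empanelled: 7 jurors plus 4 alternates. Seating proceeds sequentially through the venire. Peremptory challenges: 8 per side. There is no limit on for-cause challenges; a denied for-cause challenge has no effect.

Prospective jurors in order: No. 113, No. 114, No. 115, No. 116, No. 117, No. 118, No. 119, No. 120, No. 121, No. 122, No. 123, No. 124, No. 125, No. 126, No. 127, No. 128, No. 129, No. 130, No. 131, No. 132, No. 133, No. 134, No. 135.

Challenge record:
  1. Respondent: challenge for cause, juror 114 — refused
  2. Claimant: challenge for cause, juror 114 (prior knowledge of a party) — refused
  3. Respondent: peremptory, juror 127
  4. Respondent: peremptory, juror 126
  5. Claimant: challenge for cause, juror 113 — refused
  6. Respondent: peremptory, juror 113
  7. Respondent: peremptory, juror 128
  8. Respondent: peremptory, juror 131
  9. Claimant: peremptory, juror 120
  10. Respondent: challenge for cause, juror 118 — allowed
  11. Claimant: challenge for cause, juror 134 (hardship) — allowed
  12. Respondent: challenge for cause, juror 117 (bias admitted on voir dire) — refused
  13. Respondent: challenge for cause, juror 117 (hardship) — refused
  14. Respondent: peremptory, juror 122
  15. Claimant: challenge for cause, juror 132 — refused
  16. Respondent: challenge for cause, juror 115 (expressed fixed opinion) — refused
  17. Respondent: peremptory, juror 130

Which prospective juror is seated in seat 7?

123

Removed: #113, #118, #120, #122, #126, #127, #128, #130, #131, #134. (#114, #115, #117, #132 stay — for-cause denied.)
Filling seats in venire order through position 7: #114, #115, #116, #117, #119, #121, #123.
So seat 7 is #123.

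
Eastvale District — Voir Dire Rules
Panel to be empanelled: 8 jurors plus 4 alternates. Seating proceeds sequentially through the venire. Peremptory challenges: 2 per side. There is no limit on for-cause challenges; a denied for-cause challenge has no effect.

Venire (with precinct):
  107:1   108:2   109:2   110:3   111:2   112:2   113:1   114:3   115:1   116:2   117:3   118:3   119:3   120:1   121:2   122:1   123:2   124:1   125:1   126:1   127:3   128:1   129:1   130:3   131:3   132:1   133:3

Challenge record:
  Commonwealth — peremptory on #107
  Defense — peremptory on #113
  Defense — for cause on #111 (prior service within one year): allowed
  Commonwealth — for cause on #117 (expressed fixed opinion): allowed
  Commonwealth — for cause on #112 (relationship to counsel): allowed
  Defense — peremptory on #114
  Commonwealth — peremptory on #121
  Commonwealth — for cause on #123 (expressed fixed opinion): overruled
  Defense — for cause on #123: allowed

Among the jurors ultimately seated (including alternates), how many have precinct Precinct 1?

6

Removed: #107, #111, #112, #113, #114, #117, #121, #123.
Seated (12 incl. alternates): #108, #109, #110, #115, #116, #118, #119, #120, #122, #124, #125, #126.
Of those, in Precinct 1: #115, #120, #122, #124, #125, #126 → 6.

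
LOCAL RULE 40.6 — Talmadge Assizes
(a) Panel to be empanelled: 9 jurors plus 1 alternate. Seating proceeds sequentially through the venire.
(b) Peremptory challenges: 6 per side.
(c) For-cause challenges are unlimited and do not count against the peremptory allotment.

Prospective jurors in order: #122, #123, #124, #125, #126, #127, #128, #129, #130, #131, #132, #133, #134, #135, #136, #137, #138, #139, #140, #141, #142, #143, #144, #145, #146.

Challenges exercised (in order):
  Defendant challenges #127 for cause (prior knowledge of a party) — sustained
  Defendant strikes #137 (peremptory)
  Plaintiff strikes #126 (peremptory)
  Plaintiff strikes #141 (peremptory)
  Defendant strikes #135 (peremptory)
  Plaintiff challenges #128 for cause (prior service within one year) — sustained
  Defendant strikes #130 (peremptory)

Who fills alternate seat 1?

Removed: #126, #127, #128, #130, #135, #137, #141.
Seating in order: seats 1–9 → #122, #123, #124, #125, #129, #131, #132, #133, #134; alternates → #136.
So alternate 1 is #136.

136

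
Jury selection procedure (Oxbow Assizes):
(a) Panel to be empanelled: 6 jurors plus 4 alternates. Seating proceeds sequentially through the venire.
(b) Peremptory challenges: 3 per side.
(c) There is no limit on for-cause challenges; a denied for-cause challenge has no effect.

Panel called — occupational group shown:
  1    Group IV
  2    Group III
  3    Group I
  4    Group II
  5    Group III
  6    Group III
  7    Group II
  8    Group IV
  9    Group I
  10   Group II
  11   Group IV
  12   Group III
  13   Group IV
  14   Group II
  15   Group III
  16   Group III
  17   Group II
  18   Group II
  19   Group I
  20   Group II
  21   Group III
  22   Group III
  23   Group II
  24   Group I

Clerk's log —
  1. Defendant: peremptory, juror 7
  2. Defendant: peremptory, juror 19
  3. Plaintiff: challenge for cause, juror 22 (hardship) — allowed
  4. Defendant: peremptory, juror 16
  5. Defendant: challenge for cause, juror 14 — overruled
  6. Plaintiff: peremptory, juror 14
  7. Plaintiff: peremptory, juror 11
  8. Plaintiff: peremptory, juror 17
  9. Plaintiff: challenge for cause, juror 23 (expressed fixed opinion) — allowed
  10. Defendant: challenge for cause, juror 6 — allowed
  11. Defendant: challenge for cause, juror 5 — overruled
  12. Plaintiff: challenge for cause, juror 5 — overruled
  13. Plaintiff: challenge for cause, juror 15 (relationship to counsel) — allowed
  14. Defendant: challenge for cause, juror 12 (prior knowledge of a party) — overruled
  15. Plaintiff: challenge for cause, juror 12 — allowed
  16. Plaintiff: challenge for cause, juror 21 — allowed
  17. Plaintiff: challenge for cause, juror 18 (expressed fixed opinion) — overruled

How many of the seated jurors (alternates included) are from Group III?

2

Removed: #6, #7, #11, #12, #14, #15, #16, #17, #19, #21, #22, #23.
Seated (10 incl. alternates): #1, #2, #3, #4, #5, #8, #9, #10, #13, #18.
Of those, in Group III: #2, #5 → 2.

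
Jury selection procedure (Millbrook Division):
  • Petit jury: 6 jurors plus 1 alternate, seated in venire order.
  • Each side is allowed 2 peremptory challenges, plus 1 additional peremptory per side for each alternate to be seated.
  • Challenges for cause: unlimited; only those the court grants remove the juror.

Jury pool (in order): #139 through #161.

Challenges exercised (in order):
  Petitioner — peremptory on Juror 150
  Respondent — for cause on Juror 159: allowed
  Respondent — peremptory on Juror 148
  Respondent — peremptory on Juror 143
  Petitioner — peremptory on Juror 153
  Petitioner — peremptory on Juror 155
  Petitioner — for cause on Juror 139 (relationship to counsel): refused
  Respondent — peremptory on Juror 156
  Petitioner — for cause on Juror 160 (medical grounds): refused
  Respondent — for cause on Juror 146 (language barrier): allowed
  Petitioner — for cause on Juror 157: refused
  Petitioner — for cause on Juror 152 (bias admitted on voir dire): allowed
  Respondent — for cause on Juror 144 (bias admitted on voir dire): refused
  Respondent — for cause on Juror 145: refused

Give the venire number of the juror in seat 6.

145

Removed: #143, #146, #148, #150, #152, #153, #155, #156, #159. (#139, #144, #145, #157, #160 stay — for-cause denied.)
Filling seats in venire order through position 6: #139, #140, #141, #142, #144, #145.
So seat 6 is #145.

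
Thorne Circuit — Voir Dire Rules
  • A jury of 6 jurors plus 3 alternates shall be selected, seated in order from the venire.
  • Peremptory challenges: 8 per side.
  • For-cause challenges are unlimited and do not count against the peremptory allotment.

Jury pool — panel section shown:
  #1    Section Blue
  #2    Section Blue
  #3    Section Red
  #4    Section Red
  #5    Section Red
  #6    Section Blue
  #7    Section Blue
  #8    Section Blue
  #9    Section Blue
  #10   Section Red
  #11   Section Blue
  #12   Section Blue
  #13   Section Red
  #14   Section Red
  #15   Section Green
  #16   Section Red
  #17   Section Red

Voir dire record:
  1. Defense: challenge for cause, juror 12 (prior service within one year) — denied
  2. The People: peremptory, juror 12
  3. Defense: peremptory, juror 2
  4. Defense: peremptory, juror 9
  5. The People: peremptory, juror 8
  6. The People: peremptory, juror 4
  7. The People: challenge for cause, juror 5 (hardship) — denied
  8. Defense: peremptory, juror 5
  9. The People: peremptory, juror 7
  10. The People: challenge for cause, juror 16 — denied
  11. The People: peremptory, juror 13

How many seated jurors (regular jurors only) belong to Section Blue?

3

Removed: #2, #4, #5, #7, #8, #9, #12, #13.
Seated jurors 1–6: #1, #3, #6, #10, #11, #14 (alternates #15, #16, #17 not counted).
Of those, in Section Blue: #1, #6, #11 → 3.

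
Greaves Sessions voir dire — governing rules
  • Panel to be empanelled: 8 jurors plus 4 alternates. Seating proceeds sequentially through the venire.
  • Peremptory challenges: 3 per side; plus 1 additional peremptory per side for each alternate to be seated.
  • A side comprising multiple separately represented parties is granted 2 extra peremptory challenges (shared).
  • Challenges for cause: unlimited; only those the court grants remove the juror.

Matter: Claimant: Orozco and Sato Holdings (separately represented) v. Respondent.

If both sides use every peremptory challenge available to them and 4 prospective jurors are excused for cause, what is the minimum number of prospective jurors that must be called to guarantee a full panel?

Seats to fill: 8 + 4 alternates = 12.
Peremptories — Claimant: 3 + 1×4 + 2 = 9; Respondent: 3 + 1×4 = 7; total 16.
For-cause removals: 4.
Minimum venire: 12 + 16 + 4 = 32.

32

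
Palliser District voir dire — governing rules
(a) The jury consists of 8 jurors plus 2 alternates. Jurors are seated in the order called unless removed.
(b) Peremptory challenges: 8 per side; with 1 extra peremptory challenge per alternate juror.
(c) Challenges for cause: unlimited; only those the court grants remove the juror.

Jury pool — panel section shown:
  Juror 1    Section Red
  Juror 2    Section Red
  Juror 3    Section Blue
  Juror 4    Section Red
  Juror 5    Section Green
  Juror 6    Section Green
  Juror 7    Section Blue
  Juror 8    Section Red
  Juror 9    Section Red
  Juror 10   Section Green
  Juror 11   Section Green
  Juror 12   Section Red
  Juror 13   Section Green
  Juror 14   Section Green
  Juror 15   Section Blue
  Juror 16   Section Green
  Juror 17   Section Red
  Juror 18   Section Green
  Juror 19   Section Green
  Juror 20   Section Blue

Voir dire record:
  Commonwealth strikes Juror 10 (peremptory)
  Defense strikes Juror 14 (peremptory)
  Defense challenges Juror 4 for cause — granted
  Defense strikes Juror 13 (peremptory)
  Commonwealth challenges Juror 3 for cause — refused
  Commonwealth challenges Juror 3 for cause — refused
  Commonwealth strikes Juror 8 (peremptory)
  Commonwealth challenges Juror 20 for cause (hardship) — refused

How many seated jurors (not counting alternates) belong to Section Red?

3

Removed: #4, #8, #10, #13, #14.
Seated jurors 1–8: #1, #2, #3, #5, #6, #7, #9, #11 (alternates #12, #15 not counted).
Of those, in Section Red: #1, #2, #9 → 3.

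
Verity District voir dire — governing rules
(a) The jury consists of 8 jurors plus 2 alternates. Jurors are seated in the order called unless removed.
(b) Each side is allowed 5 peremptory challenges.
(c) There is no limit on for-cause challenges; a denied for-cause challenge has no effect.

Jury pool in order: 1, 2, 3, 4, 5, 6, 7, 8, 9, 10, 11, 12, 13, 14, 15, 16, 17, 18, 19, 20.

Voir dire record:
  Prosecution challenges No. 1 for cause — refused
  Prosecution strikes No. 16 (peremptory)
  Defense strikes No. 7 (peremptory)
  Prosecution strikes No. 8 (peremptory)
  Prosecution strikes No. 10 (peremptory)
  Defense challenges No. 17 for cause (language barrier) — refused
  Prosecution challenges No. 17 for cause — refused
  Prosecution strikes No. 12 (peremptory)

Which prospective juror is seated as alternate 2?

Removed: #7, #8, #10, #12, #16. (#1, #17 stay — for-cause denied.)
Seating in order: seats 1–8 → #1, #2, #3, #4, #5, #6, #9, #11; alternates → #13, #14.
So alternate 2 is #14.

14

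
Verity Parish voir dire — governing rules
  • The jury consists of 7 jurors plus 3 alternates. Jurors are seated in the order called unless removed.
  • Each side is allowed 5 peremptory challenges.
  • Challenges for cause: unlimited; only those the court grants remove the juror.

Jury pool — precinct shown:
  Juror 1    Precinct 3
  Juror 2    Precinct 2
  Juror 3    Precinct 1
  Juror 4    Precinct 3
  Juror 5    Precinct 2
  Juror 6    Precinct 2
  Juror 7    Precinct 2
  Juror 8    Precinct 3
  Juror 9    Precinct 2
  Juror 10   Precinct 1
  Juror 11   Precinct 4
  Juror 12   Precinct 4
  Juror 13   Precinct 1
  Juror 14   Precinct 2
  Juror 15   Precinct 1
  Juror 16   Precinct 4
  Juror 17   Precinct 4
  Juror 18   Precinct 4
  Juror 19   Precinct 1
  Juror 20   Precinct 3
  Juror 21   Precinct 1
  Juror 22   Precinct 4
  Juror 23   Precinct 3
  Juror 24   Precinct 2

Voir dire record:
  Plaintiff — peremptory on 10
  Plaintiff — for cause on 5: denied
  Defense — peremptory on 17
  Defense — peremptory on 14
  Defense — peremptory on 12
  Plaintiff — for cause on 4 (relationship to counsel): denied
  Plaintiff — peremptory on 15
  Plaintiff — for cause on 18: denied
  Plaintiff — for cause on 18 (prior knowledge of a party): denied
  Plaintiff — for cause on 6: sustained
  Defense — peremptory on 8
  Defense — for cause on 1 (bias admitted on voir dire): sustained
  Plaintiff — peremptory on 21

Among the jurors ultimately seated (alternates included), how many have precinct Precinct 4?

3

Removed: #1, #6, #8, #10, #12, #14, #15, #17, #21.
Seated (10 incl. alternates): #2, #3, #4, #5, #7, #9, #11, #13, #16, #18.
Of those, in Precinct 4: #11, #16, #18 → 3.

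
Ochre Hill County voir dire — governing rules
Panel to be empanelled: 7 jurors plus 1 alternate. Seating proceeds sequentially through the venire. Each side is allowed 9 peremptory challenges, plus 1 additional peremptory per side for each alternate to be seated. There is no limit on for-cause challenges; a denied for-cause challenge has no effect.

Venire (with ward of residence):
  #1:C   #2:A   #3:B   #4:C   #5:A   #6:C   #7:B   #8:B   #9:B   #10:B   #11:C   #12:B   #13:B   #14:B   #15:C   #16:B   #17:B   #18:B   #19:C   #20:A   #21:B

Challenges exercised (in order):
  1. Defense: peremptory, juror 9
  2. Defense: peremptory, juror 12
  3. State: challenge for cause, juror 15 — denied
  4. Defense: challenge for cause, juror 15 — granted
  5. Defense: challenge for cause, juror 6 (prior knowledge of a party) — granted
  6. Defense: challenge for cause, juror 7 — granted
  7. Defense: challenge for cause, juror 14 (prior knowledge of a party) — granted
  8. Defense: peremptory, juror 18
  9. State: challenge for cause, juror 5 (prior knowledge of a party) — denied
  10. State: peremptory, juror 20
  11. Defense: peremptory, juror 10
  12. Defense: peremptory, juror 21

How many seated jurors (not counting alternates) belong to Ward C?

Removed: #6, #7, #9, #10, #12, #14, #15, #18, #20, #21.
Seated jurors 1–7: #1, #2, #3, #4, #5, #8, #11 (alternates #13 not counted).
Of those, in Ward C: #1, #4, #11 → 3.

3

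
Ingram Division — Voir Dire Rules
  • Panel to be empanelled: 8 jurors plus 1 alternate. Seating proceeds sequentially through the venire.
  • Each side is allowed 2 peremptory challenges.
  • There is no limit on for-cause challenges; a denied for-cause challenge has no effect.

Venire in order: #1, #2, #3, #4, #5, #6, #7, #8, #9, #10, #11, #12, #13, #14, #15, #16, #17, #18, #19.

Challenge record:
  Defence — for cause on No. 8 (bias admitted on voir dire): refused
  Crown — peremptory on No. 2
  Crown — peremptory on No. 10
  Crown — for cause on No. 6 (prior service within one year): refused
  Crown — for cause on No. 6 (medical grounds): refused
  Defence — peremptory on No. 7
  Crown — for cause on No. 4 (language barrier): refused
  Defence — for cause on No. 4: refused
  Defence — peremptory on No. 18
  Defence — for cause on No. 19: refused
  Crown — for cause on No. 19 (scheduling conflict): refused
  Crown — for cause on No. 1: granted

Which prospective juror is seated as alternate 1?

13

Removed: #1, #2, #7, #10, #18. (#4, #6, #8, #19 stay — for-cause denied.)
Seating in order: seats 1–8 → #3, #4, #5, #6, #8, #9, #11, #12; alternates → #13.
So alternate 1 is #13.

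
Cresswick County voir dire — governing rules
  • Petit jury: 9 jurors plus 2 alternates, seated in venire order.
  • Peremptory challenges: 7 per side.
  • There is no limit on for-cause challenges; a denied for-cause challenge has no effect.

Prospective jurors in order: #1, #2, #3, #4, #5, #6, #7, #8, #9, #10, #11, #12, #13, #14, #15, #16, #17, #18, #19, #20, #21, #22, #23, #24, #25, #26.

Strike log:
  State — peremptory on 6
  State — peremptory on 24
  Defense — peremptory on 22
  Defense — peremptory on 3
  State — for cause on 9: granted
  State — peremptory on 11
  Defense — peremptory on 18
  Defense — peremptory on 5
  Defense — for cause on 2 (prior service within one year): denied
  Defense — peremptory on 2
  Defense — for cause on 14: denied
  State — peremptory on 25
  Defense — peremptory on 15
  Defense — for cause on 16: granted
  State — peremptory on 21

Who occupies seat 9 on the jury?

17

Removed: #2, #3, #5, #6, #9, #11, #15, #16, #18, #21, #22, #24, #25. (#14 stays — for-cause denied.)
Filling seats in venire order through position 9: #1, #4, #7, #8, #10, #12, #13, #14, #17.
So seat 9 is #17.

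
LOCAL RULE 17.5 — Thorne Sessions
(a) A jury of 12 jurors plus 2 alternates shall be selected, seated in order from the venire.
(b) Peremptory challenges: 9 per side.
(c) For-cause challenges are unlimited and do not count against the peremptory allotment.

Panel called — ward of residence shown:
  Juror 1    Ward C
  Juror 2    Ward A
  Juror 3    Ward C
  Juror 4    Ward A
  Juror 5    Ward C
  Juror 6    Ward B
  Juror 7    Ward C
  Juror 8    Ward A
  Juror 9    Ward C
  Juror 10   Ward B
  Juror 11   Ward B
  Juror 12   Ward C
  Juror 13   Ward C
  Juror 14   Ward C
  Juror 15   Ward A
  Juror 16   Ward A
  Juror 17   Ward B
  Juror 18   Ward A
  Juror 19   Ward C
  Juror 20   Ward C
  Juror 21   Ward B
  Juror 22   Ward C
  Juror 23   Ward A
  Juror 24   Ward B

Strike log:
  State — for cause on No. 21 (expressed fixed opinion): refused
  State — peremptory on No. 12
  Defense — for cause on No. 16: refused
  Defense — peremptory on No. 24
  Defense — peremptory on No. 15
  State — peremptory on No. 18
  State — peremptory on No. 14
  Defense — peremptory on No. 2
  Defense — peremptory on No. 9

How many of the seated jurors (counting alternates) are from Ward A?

Removed: #2, #9, #12, #14, #15, #18, #24.
Seated (14 incl. alternates): #1, #3, #4, #5, #6, #7, #8, #10, #11, #13, #16, #17, #19, #20.
Of those, in Ward A: #4, #8, #16 → 3.

3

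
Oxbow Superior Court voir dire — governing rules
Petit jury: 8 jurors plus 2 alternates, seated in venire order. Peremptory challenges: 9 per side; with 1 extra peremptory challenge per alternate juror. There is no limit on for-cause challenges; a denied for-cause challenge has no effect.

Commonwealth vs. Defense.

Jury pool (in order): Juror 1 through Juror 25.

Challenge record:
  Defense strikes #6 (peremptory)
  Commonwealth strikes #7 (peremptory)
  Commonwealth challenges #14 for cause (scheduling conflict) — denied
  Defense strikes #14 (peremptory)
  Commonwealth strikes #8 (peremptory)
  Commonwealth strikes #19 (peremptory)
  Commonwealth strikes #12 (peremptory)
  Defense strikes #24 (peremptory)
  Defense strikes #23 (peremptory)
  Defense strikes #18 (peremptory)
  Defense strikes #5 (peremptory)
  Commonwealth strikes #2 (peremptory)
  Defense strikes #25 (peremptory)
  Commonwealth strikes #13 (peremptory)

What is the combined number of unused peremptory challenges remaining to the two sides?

Commonwealth allotment: 9 base + 1 × 2 alternates = 11. Defense allotment: 9 base + 1 × 2 alternates = 11.
Commonwealth peremptories used: #7, #8, #19, #12, #2, #13 — 6 (the for-cause on #14 doesn't count).
Defense peremptories used: #6, #14, #24, #23, #18, #5, #25 — 7.
Remaining: (11 − 6) + (11 − 7) = 9.

9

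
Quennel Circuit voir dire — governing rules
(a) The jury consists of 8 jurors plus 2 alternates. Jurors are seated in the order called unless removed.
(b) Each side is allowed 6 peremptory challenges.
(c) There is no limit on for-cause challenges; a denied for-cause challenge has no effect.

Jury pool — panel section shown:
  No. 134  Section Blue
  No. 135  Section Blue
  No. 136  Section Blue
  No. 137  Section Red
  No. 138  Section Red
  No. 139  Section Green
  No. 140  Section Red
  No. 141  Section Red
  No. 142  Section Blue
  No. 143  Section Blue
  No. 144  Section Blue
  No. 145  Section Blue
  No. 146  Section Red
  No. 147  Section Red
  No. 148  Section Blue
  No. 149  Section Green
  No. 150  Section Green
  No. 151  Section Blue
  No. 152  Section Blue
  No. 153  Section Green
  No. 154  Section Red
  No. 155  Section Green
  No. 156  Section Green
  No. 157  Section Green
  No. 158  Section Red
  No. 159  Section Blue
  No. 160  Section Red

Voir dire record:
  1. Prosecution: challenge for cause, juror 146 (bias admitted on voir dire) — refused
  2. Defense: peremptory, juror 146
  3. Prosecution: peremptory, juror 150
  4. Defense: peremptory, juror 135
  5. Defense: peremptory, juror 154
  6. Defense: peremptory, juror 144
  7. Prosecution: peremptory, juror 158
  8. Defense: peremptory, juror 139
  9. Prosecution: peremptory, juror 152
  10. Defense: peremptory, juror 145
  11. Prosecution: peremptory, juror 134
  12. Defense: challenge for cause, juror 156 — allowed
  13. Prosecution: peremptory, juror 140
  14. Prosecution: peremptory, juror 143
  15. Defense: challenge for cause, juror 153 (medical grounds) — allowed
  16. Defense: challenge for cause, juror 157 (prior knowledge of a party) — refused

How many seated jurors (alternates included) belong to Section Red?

4

Removed: #134, #135, #139, #140, #143, #144, #145, #146, #150, #152, #153, #154, #156, #158.
Seated (10 incl. alternates): #136, #137, #138, #141, #142, #147, #148, #149, #151, #155.
Of those, in Section Red: #137, #138, #141, #147 → 4.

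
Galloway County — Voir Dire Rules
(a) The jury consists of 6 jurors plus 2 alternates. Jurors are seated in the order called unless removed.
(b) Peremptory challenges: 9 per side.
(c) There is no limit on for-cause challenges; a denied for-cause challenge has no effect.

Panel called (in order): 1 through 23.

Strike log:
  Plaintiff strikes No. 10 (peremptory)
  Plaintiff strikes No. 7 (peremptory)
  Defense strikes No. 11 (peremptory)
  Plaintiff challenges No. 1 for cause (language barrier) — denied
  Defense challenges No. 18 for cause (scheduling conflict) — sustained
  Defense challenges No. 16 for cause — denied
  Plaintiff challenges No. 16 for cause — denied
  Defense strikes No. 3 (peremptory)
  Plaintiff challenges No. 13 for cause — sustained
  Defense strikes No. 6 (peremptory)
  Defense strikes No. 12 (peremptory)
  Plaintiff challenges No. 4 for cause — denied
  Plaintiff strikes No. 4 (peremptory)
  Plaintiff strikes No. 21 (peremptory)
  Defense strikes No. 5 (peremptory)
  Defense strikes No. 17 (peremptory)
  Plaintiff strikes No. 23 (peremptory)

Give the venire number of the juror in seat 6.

Removed: #3, #4, #5, #6, #7, #10, #11, #12, #13, #17, #18, #21, #23. (#1, #16 stay — for-cause denied.)
Seating in order: seats 1–6 → #1, #2, #8, #9, #14, #15; alternates → #16, #19.
So seat 6 is #15.

15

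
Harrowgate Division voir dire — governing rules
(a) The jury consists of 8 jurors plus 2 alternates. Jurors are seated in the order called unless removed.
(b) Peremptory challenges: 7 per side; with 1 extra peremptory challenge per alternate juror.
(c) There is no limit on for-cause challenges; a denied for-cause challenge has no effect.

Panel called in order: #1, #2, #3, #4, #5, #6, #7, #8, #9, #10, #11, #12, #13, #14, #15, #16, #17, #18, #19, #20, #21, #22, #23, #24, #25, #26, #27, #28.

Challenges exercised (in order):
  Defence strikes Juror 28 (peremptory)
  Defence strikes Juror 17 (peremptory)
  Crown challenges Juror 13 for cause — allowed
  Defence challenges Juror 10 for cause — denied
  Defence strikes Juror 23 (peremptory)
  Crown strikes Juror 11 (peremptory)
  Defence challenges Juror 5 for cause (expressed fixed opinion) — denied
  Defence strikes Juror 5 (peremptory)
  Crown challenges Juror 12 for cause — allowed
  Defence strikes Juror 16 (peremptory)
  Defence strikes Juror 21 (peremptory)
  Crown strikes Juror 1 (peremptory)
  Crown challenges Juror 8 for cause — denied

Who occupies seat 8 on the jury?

Removed: #1, #5, #11, #12, #13, #16, #17, #21, #23, #28. (#8, #10 stay — for-cause denied.)
Filling seats in venire order through position 8: #2, #3, #4, #6, #7, #8, #9, #10.
So seat 8 is #10.

10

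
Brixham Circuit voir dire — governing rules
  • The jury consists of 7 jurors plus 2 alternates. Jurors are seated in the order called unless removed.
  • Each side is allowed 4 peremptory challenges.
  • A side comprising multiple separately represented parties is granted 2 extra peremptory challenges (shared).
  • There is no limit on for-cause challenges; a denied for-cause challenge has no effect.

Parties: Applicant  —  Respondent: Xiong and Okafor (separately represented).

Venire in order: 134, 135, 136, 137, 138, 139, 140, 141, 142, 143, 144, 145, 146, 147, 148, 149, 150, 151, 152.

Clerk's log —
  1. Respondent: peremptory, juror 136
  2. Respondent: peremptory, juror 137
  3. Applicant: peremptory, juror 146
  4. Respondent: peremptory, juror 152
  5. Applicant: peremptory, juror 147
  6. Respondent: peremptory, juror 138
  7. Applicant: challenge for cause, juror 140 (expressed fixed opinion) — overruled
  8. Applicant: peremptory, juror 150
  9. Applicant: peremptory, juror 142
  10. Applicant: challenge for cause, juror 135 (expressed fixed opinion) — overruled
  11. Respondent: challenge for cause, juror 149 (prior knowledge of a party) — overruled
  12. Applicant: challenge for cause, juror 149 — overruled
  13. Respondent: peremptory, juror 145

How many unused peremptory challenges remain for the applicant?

0

Applicant allotment: 4.
Applicant peremptories used: #146, #147, #150, #142 — 4 (for-cause on #140, #135, #149 don't count).
Remaining: 4 − 4 = 0.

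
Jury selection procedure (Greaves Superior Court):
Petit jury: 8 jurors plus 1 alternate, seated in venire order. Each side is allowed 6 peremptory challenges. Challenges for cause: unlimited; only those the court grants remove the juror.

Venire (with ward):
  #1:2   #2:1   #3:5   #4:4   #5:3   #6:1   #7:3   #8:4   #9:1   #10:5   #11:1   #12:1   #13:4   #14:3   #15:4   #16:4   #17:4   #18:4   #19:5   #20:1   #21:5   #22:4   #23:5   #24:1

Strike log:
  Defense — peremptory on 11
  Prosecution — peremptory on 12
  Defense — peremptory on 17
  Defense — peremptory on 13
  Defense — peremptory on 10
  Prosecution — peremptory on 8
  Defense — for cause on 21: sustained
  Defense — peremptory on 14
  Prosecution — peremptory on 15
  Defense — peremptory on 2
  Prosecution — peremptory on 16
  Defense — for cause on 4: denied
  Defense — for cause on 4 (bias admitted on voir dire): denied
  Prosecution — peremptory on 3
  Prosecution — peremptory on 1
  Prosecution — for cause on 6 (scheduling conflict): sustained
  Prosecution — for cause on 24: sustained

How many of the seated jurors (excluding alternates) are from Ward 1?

2

Removed: #1, #2, #3, #6, #8, #10, #11, #12, #13, #14, #15, #16, #17, #21, #24.
Seated jurors 1–8: #4, #5, #7, #9, #18, #19, #20, #22 (alternates #23 not counted).
Of those, in Ward 1: #9, #20 → 2.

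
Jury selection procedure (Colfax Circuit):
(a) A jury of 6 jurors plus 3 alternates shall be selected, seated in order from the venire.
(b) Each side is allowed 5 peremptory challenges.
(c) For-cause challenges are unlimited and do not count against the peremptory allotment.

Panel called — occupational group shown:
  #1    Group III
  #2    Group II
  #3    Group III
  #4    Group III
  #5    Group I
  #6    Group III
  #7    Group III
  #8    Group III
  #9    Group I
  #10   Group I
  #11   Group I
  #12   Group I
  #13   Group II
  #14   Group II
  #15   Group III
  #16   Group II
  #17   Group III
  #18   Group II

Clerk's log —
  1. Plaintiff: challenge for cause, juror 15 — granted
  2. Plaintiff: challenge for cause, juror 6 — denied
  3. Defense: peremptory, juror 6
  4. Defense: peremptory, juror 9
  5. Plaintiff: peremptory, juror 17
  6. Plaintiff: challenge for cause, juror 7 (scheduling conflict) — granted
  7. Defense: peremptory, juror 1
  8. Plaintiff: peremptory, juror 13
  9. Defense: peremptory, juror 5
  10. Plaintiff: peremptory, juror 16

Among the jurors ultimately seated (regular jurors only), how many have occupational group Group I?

Removed: #1, #5, #6, #7, #9, #13, #15, #16, #17.
Seated jurors 1–6: #2, #3, #4, #8, #10, #11 (alternates #12, #14, #18 not counted).
Of those, in Group I: #10, #11 → 2.

2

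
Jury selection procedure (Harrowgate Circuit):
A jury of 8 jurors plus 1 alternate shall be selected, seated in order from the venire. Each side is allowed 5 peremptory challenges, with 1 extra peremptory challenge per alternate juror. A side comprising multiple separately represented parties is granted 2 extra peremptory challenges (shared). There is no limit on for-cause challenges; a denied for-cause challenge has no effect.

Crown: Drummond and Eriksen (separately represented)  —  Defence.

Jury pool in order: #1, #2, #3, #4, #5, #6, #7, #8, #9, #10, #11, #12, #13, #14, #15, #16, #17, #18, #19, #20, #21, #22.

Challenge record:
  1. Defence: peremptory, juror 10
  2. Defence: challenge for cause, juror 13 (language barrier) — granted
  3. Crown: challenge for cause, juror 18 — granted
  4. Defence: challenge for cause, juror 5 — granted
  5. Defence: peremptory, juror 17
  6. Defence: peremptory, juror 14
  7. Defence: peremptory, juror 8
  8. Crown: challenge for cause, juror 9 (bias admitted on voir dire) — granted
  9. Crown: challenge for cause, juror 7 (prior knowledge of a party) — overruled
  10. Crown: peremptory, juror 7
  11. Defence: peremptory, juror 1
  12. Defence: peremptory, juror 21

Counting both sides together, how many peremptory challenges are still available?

Crown allotment: 5 base + 1 × 1 alternate + 2 multi-party = 8. Defence allotment: 5 base + 1 × 1 alternate = 6.
Crown peremptories used: #7 — 1 (for-cause on #18, #9, #7 don't count).
Defence peremptories used: #10, #17, #14, #8, #1, #21 — 6 (for-cause on #13, #5 don't count).
Remaining: (8 − 1) + (6 − 6) = 7.

7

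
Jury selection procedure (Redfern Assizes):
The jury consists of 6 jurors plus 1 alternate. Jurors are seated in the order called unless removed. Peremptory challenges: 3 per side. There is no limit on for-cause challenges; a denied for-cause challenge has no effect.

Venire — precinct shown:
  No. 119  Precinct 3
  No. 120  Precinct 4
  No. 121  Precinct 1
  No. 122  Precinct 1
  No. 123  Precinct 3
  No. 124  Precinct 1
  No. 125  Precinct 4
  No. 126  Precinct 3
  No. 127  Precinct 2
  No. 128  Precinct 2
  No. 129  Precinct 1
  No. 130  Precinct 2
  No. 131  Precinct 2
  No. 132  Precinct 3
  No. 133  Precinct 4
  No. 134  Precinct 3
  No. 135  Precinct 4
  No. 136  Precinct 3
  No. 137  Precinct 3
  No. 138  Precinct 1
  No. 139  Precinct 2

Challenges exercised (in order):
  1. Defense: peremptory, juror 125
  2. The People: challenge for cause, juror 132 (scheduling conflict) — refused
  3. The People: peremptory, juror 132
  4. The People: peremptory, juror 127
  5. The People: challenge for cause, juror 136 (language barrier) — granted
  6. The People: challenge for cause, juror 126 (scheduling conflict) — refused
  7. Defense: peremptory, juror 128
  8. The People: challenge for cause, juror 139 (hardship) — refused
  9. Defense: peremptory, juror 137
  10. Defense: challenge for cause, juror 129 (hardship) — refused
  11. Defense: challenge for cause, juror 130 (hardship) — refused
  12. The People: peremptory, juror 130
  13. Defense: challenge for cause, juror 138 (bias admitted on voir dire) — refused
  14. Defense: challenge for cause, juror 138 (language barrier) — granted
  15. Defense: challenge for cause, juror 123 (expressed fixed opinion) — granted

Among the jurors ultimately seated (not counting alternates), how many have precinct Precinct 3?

Removed: #123, #125, #127, #128, #130, #132, #136, #137, #138.
Seated jurors 1–6: #119, #120, #121, #122, #124, #126 (alternates #129 not counted).
Of those, in Precinct 3: #119, #126 → 2.

2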